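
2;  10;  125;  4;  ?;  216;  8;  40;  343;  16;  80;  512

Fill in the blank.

Read the sequence 3 terms at a time; column i is its own pattern.
Subsequence A is 2, 4, 8, 16, which is powers of 2.
Subsequence B is 10, ?, 40, 80, which is geometric with ratio 2.
Subsequence C is 125, 216, 343, 512, which is perfect cubes starting at 5³.
Subsequence B's pattern makes the blank 20.

20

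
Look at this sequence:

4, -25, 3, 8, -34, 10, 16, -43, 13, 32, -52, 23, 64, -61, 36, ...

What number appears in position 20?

-79

The terms cycle through 3 interleaved subsequences.
Track A = 4, 8, 16, 32, 64: successive powers of 2.
Track B = -25, -34, -43, -52, -61: arithmetic with common difference −9.
Track C = 3, 10, 13, 23, 36: a Fibonacci-like recurrence a_n = a_{n-1} + a_{n-2}.
Term 20 comes from track B (its 7th entry): -79.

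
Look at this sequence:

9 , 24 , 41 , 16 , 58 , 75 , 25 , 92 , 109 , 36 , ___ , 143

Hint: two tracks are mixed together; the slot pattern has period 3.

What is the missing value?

Reading positions in blocks of 3 reveals the pattern ABB — 2 tracks woven together.
Track A: 9, 16, 25, 36 (consecutive squares n² from n = 3).
Track B: 24, 41, 58, 75, 92, 109, ?, 143 (linear: a_n = 7 + 17·n).
So the missing entry in track B is 126.

126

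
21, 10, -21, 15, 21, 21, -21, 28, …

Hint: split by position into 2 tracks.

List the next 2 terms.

21, 36

Odd-indexed and even-indexed terms follow separate rules.
Subsequence A: 21, -21, 21, -21 (oscillating between 21 and -21).
Subsequence B: 10, 15, 21, 28 (triangular numbers n(n+1)/2 for n = 4, 5, …).
Position 9 → subsequence A, term 5 = 21.
Term 10 comes from subsequence B (its 5th entry): 36.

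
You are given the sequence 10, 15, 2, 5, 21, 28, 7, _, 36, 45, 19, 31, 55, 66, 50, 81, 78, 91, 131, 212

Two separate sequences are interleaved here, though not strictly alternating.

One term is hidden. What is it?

12

Positions follow the repeating pattern AABB; grouping by letter gives 2 tracks.
Subsequence A: 10, 15, 21, 28, 36, 45, 55, 66, 78, 91. The triangular numbers T_4, T_5, ….
Subsequence B: 2, 5, 7, ?, 19, 31, 50, 81, 131, 212. Fibonacci-style (each term is the sum of the two before it).
The gap is subsequence B's term 4; the rule gives 12.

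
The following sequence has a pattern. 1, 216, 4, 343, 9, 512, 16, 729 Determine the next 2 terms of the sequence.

Split by position mod 2 into 2 tracks.
Track A: 1, 4, 9, 16. Perfect squares starting at 1².
Track B: 216, 343, 512, 729. Consecutive cubes n³ from n = 6.
Term 9 comes from track A (its 5th entry): 25.
Position 10 → track B, term 5 = 1000.

25, 1000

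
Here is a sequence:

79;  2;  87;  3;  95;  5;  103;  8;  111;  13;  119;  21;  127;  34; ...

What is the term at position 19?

151

Positions 1, 3, 5, … form one subsequence and positions 2, 4, 6, … form another.
Subsequence A: 79, 87, 95, 103, 111, 119, 127 — arithmetic with common difference +8.
Subsequence B: 2, 3, 5, 8, 13, 21, 34 — each term equals the sum of the previous two.
Term 19 comes from subsequence A (its 10th entry): 151.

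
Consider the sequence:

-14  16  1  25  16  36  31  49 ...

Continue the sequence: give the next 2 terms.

The terms cycle through 2 interleaved subsequences.
Stream A: -14, 1, 16, 31 — adding 15 each time.
Stream B: 16, 25, 36, 49 — consecutive squares n² from n = 4.
Term 9 comes from stream A (its 5th entry): 46.
Term 10 comes from stream B (its 5th entry): 64.

46, 64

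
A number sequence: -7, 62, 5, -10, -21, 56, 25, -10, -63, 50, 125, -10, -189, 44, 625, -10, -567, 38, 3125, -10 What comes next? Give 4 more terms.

-1701, 32, 15625, -10

Read the sequence 4 terms at a time; column i is its own pattern.
Track A is -7, -21, -63, -189, -567, which is a geometric progression (common ratio 3).
Track B is 62, 56, 50, 44, 38, which is subtracting 6 each time.
Track C is 5, 25, 125, 625, 3125, which is successive powers of 5.
Track D is -10, -10, -10, -10, -10, which is the constant sequence -10.
Position 21 → track A, term 6 = -1701.
Position 22 falls in track B as its term 6, giving 32.
Position 23 → track C, term 6 = 15625.
Position 24 → track D, term 6 = -10.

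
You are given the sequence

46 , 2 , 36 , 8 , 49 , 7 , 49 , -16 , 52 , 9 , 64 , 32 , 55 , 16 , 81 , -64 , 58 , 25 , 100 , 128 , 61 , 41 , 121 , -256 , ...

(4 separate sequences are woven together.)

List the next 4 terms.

Split by position mod 4 into 4 tracks.
Track A: 46, 49, 52, 55, 58, 61 — adding 3 each time.
Track B: 2, 7, 9, 16, 25, 41 — each term equals the sum of the previous two.
Track C: 36, 49, 64, 81, 100, 121 — the squares 6², 7², 8², ….
Track D: 8, -16, 32, -64, 128, -256 — multiplying by -2 each time.
The 25th slot belongs to track A; its 7th term is 64.
Position 26 falls in track B as its term 7, giving 66.
Position 27 → track C, term 7 = 144.
Position 28 → track D, term 7 = 512.

64, 66, 144, 512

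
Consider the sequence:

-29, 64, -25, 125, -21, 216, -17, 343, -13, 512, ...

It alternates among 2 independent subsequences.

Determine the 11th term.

Taking every 2nd term gives 2 separate tracks.
Track A: -29, -25, -21, -17, -13 (linear: a_n = -33 + 4·n).
Track B: 64, 125, 216, 343, 512 (the cubes 4³, 5³, 6³, …).
Term 11 comes from track A (its 6th entry): -9.

-9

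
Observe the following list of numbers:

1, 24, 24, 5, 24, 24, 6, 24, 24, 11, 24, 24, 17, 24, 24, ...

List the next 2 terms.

28, 24

Reading positions in blocks of 3 reveals the pattern ABB — 2 tracks woven together.
Track A = 1, 5, 6, 11, 17: Fibonacci-style (each term is the sum of the two before it).
Track B = 24, 24, 24, 24, 24, 24, 24, 24, 24, 24: constant 24.
Position 16 → track A, term 6 = 28.
Position 17 → track B, term 11 = 24.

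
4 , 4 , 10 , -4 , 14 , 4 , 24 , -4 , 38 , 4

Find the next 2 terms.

Taking every 2nd term gives 2 separate tracks.
Subsequence A: 4, 10, 14, 24, 38. Each term equals the sum of the previous two.
Subsequence B: 4, -4, 4, -4, 4. Oscillating between 4 and -4.
The 11th slot belongs to subsequence A; its 6th term is 62.
The 12th slot belongs to subsequence B; its 6th term is -4.

62, -4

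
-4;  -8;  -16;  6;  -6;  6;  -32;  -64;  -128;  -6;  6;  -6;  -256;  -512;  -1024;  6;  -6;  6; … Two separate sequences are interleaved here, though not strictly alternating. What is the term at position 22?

-6

Positions follow the repeating pattern AAABBB; grouping by letter gives 2 tracks.
Track A: -4, -8, -16, -32, -64, -128, -256, -512, -1024 — a geometric progression (common ratio 2).
Track B: 6, -6, 6, -6, 6, -6, 6, -6, 6 — oscillating between 6 and -6.
The 22nd slot belongs to track B; its 10th term is -6.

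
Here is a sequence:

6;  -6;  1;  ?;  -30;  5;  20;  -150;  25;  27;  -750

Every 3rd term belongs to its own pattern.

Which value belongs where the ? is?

The terms cycle through 3 interleaved subsequences.
Stream A: 6, ?, 20, 27 — linear: a_n = -1 + 7·n.
Stream B: -6, -30, -150, -750 — a geometric progression (common ratio 5).
Stream C: 1, 5, 25 — powers 5^0, 5^1, 5^2, ….
So the missing entry in stream A is 13.

13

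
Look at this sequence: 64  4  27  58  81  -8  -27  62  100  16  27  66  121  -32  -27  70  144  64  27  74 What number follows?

Split by position mod 4: positions 1, 5, 9, … form one track, and each other residue class forms its own.
Track A: 64, 81, 100, 121, 144 (perfect squares starting at 8²).
Track B: 4, -8, 16, -32, 64 (geometric with ratio -2).
Track C: 27, -27, 27, -27, 27 (the oscillation 27·(−1)^(n+1)).
Track D: 58, 62, 66, 70, 74 (adding 4 each time).
The 21st slot belongs to track A; its 6th term is 169.

169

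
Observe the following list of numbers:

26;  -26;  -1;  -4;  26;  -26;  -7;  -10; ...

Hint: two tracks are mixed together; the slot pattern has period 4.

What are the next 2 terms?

The slot pattern repeats as AABB (period 4), so there are 2 interleaved tracks.
Track A: 26, -26, 26, -26 — oscillating between 26 and -26.
Track B: -1, -4, -7, -10 — linear: a_n = 2 − 3·n.
Position 9 → track A, term 5 = 26.
Term 10 comes from track A (its 6th entry): -26.

26, -26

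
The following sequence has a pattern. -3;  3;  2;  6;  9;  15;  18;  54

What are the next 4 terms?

21, 27, 162, 486

Reading positions in blocks of 4 reveals the pattern AABB — 2 tracks woven together.
Subsequence A: -3, 3, 9, 15 — arithmetic with common difference +6.
Subsequence B: 2, 6, 18, 54 — multiplying by 3 each time.
Position 9 → subsequence A, term 5 = 21.
Term 10 comes from subsequence A (its 6th entry): 27.
Term 11 comes from subsequence B (its 5th entry): 162.
Position 12 falls in subsequence B as its term 6, giving 486.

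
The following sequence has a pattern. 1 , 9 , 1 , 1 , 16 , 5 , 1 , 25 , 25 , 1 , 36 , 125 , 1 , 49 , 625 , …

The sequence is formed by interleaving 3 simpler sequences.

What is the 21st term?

15625

Split by position mod 3: positions 1, 4, 7, … form one track, and each other residue class forms its own.
Subsequence A: 1, 1, 1, 1, 1. Always 1.
Subsequence B: 9, 16, 25, 36, 49. Consecutive squares n² from n = 3.
Subsequence C: 1, 5, 25, 125, 625. Powers of 5.
Position 21 falls in subsequence C as its term 7, giving 15625.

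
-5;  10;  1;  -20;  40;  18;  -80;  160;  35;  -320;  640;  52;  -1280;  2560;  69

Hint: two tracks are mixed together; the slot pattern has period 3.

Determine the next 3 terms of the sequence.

-5120, 10240, 86

The slot pattern repeats as AAB (period 3), so there are 2 interleaved tracks.
Subsequence A: -5, 10, -20, 40, -80, 160, -320, 640, -1280, 2560. A geometric progression (common ratio -2).
Subsequence B: 1, 18, 35, 52, 69. Linear: a_n = -16 + 17·n.
Position 16 falls in subsequence A as its term 11, giving -5120.
The 17th slot belongs to subsequence A; its 12th term is 10240.
Position 18 → subsequence B, term 6 = 86.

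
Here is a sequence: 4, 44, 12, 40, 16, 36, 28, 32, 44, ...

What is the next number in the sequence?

28

Split by position mod 2 into 2 tracks.
Track A: 4, 12, 16, 28, 44 (Fibonacci-style (each term is the sum of the two before it)).
Track B: 44, 40, 36, 32 (subtracting 4 each time).
Term 10 comes from track B (its 5th entry): 28.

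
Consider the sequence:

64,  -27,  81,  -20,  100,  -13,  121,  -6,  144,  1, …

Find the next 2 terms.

169, 8

The terms cycle through 2 interleaved subsequences.
Track A = 64, 81, 100, 121, 144: perfect squares starting at 8².
Track B = -27, -20, -13, -6, 1: linear: a_n = -34 + 7·n.
The 11th slot belongs to track A; its 6th term is 169.
Term 12 comes from track B (its 6th entry): 8.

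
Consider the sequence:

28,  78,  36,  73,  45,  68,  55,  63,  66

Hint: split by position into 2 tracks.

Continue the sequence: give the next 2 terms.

58, 78

Split by position mod 2 into 2 tracks.
Stream A: 28, 36, 45, 55, 66 — triangular numbers starting at T_7.
Stream B: 78, 73, 68, 63 — linear: a_n = 83 − 5·n.
Position 10 → stream B, term 5 = 58.
Term 11 comes from stream A (its 6th entry): 78.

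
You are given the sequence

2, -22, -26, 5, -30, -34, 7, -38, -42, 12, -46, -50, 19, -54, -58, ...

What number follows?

Positions follow the repeating pattern ABB; grouping by letter gives 2 tracks.
Track A is 2, 5, 7, 12, 19, which is Fibonacci-style (each term is the sum of the two before it).
Track B is -22, -26, -30, -34, -38, -42, -46, -50, -54, -58, which is linear: a_n = -18 − 4·n.
Term 16 comes from track A (its 6th entry): 31.

31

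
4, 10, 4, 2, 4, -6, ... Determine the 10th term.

Split by position mod 2 into 2 tracks.
Subsequence A: 4, 4, 4 — constant 4.
Subsequence B: 10, 2, -6 — arithmetic, step −8.
The 10th slot belongs to subsequence B; its 5th term is -22.

-22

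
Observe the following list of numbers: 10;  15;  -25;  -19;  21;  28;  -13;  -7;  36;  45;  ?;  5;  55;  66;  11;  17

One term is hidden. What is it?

-1

Positions follow the repeating pattern AABB; grouping by letter gives 2 tracks.
Subsequence A: 10, 15, 21, 28, 36, 45, 55, 66. Triangular numbers starting at T_4.
Subsequence B: -25, -19, -13, -7, ?, 5, 11, 17. Arithmetic with common difference +6.
So the missing entry in subsequence B is -1.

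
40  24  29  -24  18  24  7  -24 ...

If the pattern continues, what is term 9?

Taking every 2nd term gives 2 separate tracks.
Stream A: 40, 29, 18, 7 — arithmetic, step −11.
Stream B: 24, -24, 24, -24 — the oscillation 24·(−1)^(n+1).
Position 9 → stream A, term 5 = -4.

-4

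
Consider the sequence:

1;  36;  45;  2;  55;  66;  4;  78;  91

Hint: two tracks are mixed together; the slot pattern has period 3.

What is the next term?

8

Positions follow the repeating pattern ABB; grouping by letter gives 2 tracks.
Track A: 1, 2, 4 — successive powers of 2.
Track B: 36, 45, 55, 66, 78, 91 — triangular numbers starting at T_8.
Term 10 comes from track A (its 4th entry): 8.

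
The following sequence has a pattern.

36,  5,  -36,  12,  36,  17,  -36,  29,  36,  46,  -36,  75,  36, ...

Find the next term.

Positions 1, 3, 5, … form one subsequence and positions 2, 4, 6, … form another.
Stream A: 36, -36, 36, -36, 36, -36, 36 — oscillating between 36 and -36.
Stream B: 5, 12, 17, 29, 46, 75 — each term equals the sum of the previous two.
The 14th slot belongs to stream B; its 7th term is 121.

121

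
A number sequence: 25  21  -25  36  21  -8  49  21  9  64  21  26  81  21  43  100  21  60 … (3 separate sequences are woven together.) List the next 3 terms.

Split by position mod 3: positions 1, 4, 7, … form one track, and each other residue class forms its own.
Stream A: 25, 36, 49, 64, 81, 100. Perfect squares starting at 5².
Stream B: 21, 21, 21, 21, 21, 21. The constant sequence 21.
Stream C: -25, -8, 9, 26, 43, 60. Arithmetic, step +17.
Position 19 → stream A, term 7 = 121.
The 20th slot belongs to stream B; its 7th term is 21.
Position 21 falls in stream C as its term 7, giving 77.

121, 21, 77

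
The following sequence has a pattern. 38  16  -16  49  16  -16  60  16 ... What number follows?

The slot pattern repeats as ABB (period 3), so there are 2 interleaved tracks.
Stream A: 38, 49, 60 — arithmetic with common difference +11.
Stream B: 16, -16, 16, -16, 16 — the oscillation 16·(−1)^(n+1).
Position 9 → stream B, term 6 = -16.

-16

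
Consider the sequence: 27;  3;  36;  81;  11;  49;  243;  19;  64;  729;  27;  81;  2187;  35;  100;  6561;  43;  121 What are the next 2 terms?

Taking every 3rd term gives 3 separate tracks.
Track A is 27, 81, 243, 729, 2187, 6561, which is powers of 3.
Track B is 3, 11, 19, 27, 35, 43, which is arithmetic, step +8.
Track C is 36, 49, 64, 81, 100, 121, which is consecutive squares n² from n = 6.
Position 19 → track A, term 7 = 19683.
Position 20 falls in track B as its term 7, giving 51.

19683, 51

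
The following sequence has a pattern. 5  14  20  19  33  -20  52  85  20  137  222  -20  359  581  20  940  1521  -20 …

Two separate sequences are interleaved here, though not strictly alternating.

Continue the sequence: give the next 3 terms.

Positions follow the repeating pattern AAB; grouping by letter gives 2 tracks.
Track A: 5, 14, 19, 33, 52, 85, 137, 222, 359, 581, 940, 1521. Fibonacci-style (each term is the sum of the two before it).
Track B: 20, -20, 20, -20, 20, -20. Oscillating between 20 and -20.
Position 19 → track A, term 13 = 2461.
Position 20 → track A, term 14 = 3982.
Position 21 falls in track B as its term 7, giving 20.

2461, 3982, 20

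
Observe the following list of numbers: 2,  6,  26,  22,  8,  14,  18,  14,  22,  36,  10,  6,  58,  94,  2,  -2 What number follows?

The slot pattern repeats as AABB (period 4), so there are 2 interleaved tracks.
Subsequence A is 2, 6, 8, 14, 22, 36, 58, 94, which is Fibonacci-style (each term is the sum of the two before it).
Subsequence B is 26, 22, 18, 14, 10, 6, 2, -2, which is arithmetic with common difference −4.
Position 17 falls in subsequence A as its term 9, giving 152.

152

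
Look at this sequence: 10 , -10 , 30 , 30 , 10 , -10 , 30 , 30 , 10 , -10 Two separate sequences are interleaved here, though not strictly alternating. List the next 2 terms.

30, 30

The slot pattern repeats as AABB (period 4), so there are 2 interleaved tracks.
Track A is 10, -10, 10, -10, 10, -10, which is alternating ±10.
Track B is 30, 30, 30, 30, which is the constant sequence 30.
Term 11 comes from track B (its 5th entry): 30.
Term 12 comes from track B (its 6th entry): 30.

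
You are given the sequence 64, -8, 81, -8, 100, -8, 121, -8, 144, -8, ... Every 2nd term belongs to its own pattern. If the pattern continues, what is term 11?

169

Odd-indexed and even-indexed terms follow separate rules.
Track A: 64, 81, 100, 121, 144 — the squares 8², 9², 10², ….
Track B: -8, -8, -8, -8, -8 — constant -8.
Position 11 falls in track A as its term 6, giving 169.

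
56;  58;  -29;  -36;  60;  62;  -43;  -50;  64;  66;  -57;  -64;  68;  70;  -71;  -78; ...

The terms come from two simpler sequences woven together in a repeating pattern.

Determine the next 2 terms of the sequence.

72, 74

Positions follow the repeating pattern AABB; grouping by letter gives 2 tracks.
Stream A: 56, 58, 60, 62, 64, 66, 68, 70. Linear: a_n = 54 + 2·n.
Stream B: -29, -36, -43, -50, -57, -64, -71, -78. Arithmetic with common difference −7.
Term 17 comes from stream A (its 9th entry): 72.
The 18th slot belongs to stream A; its 10th term is 74.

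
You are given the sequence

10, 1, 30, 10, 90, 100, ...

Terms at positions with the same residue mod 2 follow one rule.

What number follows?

270

The terms cycle through 2 interleaved subsequences.
Track A: 10, 30, 90 — geometric with ratio 3.
Track B: 1, 10, 100 — powers of 10.
The 7th slot belongs to track A; its 4th term is 270.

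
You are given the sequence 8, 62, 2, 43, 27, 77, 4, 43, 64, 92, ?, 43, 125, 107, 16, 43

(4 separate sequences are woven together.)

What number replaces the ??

8

Split by position mod 4 into 4 tracks.
Track A = 8, 27, 64, 125: perfect cubes starting at 2³.
Track B = 62, 77, 92, 107: linear: a_n = 47 + 15·n.
Track C = 2, 4, ?, 16: powers 2^1, 2^2, 2^3, ….
Track D = 43, 43, 43, 43: the constant sequence 43.
Filling track C at index 3 by its rule yields 8.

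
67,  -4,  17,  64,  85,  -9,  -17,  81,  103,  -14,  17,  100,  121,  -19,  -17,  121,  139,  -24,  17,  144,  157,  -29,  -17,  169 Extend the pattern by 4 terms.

175, -34, 17, 196

Taking every 4th term gives 4 separate tracks.
Subsequence A is 67, 85, 103, 121, 139, 157, which is arithmetic, step +18.
Subsequence B is -4, -9, -14, -19, -24, -29, which is arithmetic, step −5.
Subsequence C is 17, -17, 17, -17, 17, -17, which is alternating ±17.
Subsequence D is 64, 81, 100, 121, 144, 169, which is perfect squares starting at 8².
Term 25 comes from subsequence A (its 7th entry): 175.
Position 26 → subsequence B, term 7 = -34.
Position 27 falls in subsequence C as its term 7, giving 17.
The 28th slot belongs to subsequence D; its 7th term is 196.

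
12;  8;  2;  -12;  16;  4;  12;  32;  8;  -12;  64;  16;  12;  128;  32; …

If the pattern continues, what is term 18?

64

Split by position mod 3 into 3 tracks.
Track A = 12, -12, 12, -12, 12: oscillating between 12 and -12.
Track B = 8, 16, 32, 64, 128: successive powers of 2.
Track C = 2, 4, 8, 16, 32: geometric with ratio 2.
Position 18 falls in track C as its term 6, giving 64.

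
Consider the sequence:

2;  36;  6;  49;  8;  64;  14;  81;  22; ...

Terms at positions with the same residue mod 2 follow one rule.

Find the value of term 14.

Split by position mod 2 into 2 tracks.
Track A: 2, 6, 8, 14, 22 — a Fibonacci-like recurrence a_n = a_{n-1} + a_{n-2}.
Track B: 36, 49, 64, 81 — the squares 6², 7², 8², ….
Position 14 falls in track B as its term 7, giving 144.

144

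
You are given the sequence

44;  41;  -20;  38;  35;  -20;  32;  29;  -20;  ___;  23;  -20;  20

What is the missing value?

Reading positions in blocks of 3 reveals the pattern AAB — 2 tracks woven together.
Track A = 44, 41, 38, 35, 32, 29, ?, 23, 20: arithmetic, step −3.
Track B = -20, -20, -20, -20: always -20.
The gap is track A's term 7; the rule gives 26.

26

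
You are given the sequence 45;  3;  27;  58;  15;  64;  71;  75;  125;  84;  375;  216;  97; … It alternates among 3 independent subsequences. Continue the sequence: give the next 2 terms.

Taking every 3rd term gives 3 separate tracks.
Subsequence A = 45, 58, 71, 84, 97: adding 13 each time.
Subsequence B = 3, 15, 75, 375: a geometric progression (common ratio 5).
Subsequence C = 27, 64, 125, 216: the cubes 3³, 4³, 5³, ….
The 14th slot belongs to subsequence B; its 5th term is 1875.
Position 15 → subsequence C, term 5 = 343.

1875, 343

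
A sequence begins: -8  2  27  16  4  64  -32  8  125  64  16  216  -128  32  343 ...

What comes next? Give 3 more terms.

Taking every 3rd term gives 3 separate tracks.
Subsequence A: -8, 16, -32, 64, -128 — a geometric progression (common ratio -2).
Subsequence B: 2, 4, 8, 16, 32 — successive powers of 2.
Subsequence C: 27, 64, 125, 216, 343 — the cubes 3³, 4³, 5³, ….
Position 16 falls in subsequence A as its term 6, giving 256.
Position 17 falls in subsequence B as its term 6, giving 64.
The 18th slot belongs to subsequence C; its 6th term is 512.

256, 64, 512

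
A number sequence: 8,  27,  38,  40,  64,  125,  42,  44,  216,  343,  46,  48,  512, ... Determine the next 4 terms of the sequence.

The slot pattern repeats as AABB (period 4), so there are 2 interleaved tracks.
Stream A: 8, 27, 64, 125, 216, 343, 512 (consecutive cubes n³ from n = 2).
Stream B: 38, 40, 42, 44, 46, 48 (arithmetic, step +2).
Position 14 → stream A, term 8 = 729.
Position 15 → stream B, term 7 = 50.
Position 16 → stream B, term 8 = 52.
Term 17 comes from stream A (its 9th entry): 1000.

729, 50, 52, 1000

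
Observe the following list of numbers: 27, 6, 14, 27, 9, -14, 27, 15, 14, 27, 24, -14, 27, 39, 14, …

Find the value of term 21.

14

Taking every 3rd term gives 3 separate tracks.
Subsequence A is 27, 27, 27, 27, 27, which is constant 27.
Subsequence B is 6, 9, 15, 24, 39, which is Fibonacci-style (each term is the sum of the two before it).
Subsequence C is 14, -14, 14, -14, 14, which is the oscillation 14·(−1)^(n+1).
Position 21 → subsequence C, term 7 = 14.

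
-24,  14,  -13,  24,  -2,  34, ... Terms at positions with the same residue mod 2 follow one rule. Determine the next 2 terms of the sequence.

9, 44

Taking every 2nd term gives 2 separate tracks.
Subsequence A = -24, -13, -2: arithmetic, step +11.
Subsequence B = 14, 24, 34: adding 10 each time.
Term 7 comes from subsequence A (its 4th entry): 9.
Term 8 comes from subsequence B (its 4th entry): 44.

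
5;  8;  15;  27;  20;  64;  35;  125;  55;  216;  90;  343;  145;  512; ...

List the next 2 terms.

235, 729

Positions 1, 3, 5, … form one subsequence and positions 2, 4, 6, … form another.
Stream A: 5, 15, 20, 35, 55, 90, 145. Each term equals the sum of the previous two.
Stream B: 8, 27, 64, 125, 216, 343, 512. Consecutive cubes n³ from n = 2.
Position 15 → stream A, term 8 = 235.
The 16th slot belongs to stream B; its 8th term is 729.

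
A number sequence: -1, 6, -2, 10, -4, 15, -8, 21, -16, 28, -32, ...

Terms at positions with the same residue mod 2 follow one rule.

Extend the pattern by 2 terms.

36, -64

Split by position mod 2 into 2 tracks.
Track A: -1, -2, -4, -8, -16, -32 (geometric with ratio 2).
Track B: 6, 10, 15, 21, 28 (triangular numbers starting at T_3).
Position 12 → track B, term 6 = 36.
The 13th slot belongs to track A; its 7th term is -64.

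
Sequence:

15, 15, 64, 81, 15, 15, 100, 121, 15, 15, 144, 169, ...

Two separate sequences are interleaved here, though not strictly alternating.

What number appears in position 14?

15

The slot pattern repeats as AABB (period 4), so there are 2 interleaved tracks.
Subsequence A: 15, 15, 15, 15, 15, 15. Always 15.
Subsequence B: 64, 81, 100, 121, 144, 169. Consecutive squares n² from n = 8.
Term 14 comes from subsequence A (its 8th entry): 15.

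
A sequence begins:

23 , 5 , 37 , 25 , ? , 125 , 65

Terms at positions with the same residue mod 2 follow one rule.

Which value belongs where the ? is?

51

The terms cycle through 2 interleaved subsequences.
Track A = 23, 37, ?, 65: adding 14 each time.
Track B = 5, 25, 125: successive powers of 5.
Filling track A at index 3 by its rule yields 51.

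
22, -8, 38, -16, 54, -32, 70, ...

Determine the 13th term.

118

Split by position mod 2 into 2 tracks.
Track A is 22, 38, 54, 70, which is arithmetic with common difference +16.
Track B is -8, -16, -32, which is multiplying by 2 each time.
Term 13 comes from track A (its 7th entry): 118.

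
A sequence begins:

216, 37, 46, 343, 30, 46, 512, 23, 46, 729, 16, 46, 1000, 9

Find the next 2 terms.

Split by position mod 3 into 3 tracks.
Track A is 216, 343, 512, 729, 1000, which is perfect cubes starting at 6³.
Track B is 37, 30, 23, 16, 9, which is arithmetic with common difference −7.
Track C is 46, 46, 46, 46, which is constant 46.
The 15th slot belongs to track C; its 5th term is 46.
The 16th slot belongs to track A; its 6th term is 1331.

46, 1331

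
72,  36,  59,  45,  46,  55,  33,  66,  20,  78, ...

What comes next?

Split by position mod 2 into 2 tracks.
Subsequence A is 72, 59, 46, 33, 20, which is arithmetic with common difference −13.
Subsequence B is 36, 45, 55, 66, 78, which is triangular numbers n(n+1)/2 for n = 8, 9, ….
Position 11 → subsequence A, term 6 = 7.

7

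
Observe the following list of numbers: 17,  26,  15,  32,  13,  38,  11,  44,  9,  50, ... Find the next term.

7

Odd-indexed and even-indexed terms follow separate rules.
Track A is 17, 15, 13, 11, 9, which is arithmetic with common difference −2.
Track B is 26, 32, 38, 44, 50, which is arithmetic with common difference +6.
Position 11 → track A, term 6 = 7.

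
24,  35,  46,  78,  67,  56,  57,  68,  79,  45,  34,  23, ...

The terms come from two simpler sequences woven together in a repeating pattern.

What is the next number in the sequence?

90

The slot pattern repeats as AAABBB (period 6), so there are 2 interleaved tracks.
Track A is 24, 35, 46, 57, 68, 79, which is arithmetic, step +11.
Track B is 78, 67, 56, 45, 34, 23, which is subtracting 11 each time.
Term 13 comes from track A (its 7th entry): 90.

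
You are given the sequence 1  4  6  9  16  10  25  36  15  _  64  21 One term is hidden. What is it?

Reading positions in blocks of 3 reveals the pattern AAB — 2 tracks woven together.
Stream A: 1, 4, 9, 16, 25, 36, ?, 64 (consecutive squares n² from n = 1).
Stream B: 6, 10, 15, 21 (triangular numbers n(n+1)/2 for n = 3, 4, …).
Stream A's pattern makes the blank 49.

49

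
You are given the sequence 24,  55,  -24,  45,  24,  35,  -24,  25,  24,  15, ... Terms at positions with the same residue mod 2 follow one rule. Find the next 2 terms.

-24, 5

Taking every 2nd term gives 2 separate tracks.
Track A: 24, -24, 24, -24, 24. Alternating ±24.
Track B: 55, 45, 35, 25, 15. Arithmetic, step −10.
Term 11 comes from track A (its 6th entry): -24.
Term 12 comes from track B (its 6th entry): 5.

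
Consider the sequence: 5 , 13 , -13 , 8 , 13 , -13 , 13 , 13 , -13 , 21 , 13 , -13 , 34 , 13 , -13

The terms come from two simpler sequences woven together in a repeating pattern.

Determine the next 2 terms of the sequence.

55, 13

Reading positions in blocks of 3 reveals the pattern ABB — 2 tracks woven together.
Track A: 5, 8, 13, 21, 34. Fibonacci-style (each term is the sum of the two before it).
Track B: 13, -13, 13, -13, 13, -13, 13, -13, 13, -13. The oscillation 13·(−1)^(n+1).
Term 16 comes from track A (its 6th entry): 55.
The 17th slot belongs to track B; its 11th term is 13.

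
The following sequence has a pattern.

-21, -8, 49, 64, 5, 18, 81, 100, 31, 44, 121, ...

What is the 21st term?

109

Positions follow the repeating pattern AABB; grouping by letter gives 2 tracks.
Stream A is -21, -8, 5, 18, 31, 44, which is adding 13 each time.
Stream B is 49, 64, 81, 100, 121, which is consecutive squares n² from n = 7.
Term 21 comes from stream A (its 11th entry): 109.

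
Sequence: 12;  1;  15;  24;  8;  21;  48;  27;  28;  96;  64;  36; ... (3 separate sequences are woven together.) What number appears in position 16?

Split by position mod 3 into 3 tracks.
Subsequence A: 12, 24, 48, 96 (multiplying by 2 each time).
Subsequence B: 1, 8, 27, 64 (consecutive cubes n³ from n = 1).
Subsequence C: 15, 21, 28, 36 (triangular numbers n(n+1)/2 for n = 5, 6, …).
The 16th slot belongs to subsequence A; its 6th term is 384.

384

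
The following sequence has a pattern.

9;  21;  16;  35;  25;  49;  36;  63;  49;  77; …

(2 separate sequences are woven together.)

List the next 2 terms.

64, 91

The terms cycle through 2 interleaved subsequences.
Stream A is 9, 16, 25, 36, 49, which is consecutive squares n² from n = 3.
Stream B is 21, 35, 49, 63, 77, which is arithmetic, step +14.
The 11th slot belongs to stream A; its 6th term is 64.
Position 12 → stream B, term 6 = 91.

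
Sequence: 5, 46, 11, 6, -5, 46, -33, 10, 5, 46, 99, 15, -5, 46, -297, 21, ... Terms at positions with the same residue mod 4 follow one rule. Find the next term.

The terms cycle through 4 interleaved subsequences.
Subsequence A: 5, -5, 5, -5 (the oscillation 5·(−1)^(n+1)).
Subsequence B: 46, 46, 46, 46 (constant 46).
Subsequence C: 11, -33, 99, -297 (multiplying by -3 each time).
Subsequence D: 6, 10, 15, 21 (triangular numbers starting at T_3).
The 17th slot belongs to subsequence A; its 5th term is 5.

5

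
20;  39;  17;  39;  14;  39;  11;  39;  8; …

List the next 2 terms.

39, 5

Taking every 2nd term gives 2 separate tracks.
Track A: 20, 17, 14, 11, 8 (arithmetic, step −3).
Track B: 39, 39, 39, 39 (constant 39).
Term 10 comes from track B (its 5th entry): 39.
Position 11 → track A, term 6 = 5.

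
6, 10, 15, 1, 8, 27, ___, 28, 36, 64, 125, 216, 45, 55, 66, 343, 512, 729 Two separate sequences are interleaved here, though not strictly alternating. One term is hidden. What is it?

The slot pattern repeats as AAABBB (period 6), so there are 2 interleaved tracks.
Track A: 6, 10, 15, ?, 28, 36, 45, 55, 66 — the triangular numbers T_3, T_4, ….
Track B: 1, 8, 27, 64, 125, 216, 343, 512, 729 — perfect cubes starting at 1³.
So the missing entry in track A is 21.

21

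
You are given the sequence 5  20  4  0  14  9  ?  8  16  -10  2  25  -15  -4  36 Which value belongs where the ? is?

Split by position mod 3: positions 1, 4, 7, … form one track, and each other residue class forms its own.
Track A: 5, 0, ?, -10, -15. Subtracting 5 each time.
Track B: 20, 14, 8, 2, -4. Linear: a_n = 26 − 6·n.
Track C: 4, 9, 16, 25, 36. Perfect squares starting at 2².
Track A's pattern makes the blank -5.

-5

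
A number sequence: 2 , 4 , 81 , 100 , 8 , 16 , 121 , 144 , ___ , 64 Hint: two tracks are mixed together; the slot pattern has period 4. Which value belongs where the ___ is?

Positions follow the repeating pattern AABB; grouping by letter gives 2 tracks.
Track A: 2, 4, 8, 16, ?, 64 — powers 2^1, 2^2, 2^3, ….
Track B: 81, 100, 121, 144 — the squares 9², 10², 11², ….
The gap is track A's term 5; the rule gives 32.

32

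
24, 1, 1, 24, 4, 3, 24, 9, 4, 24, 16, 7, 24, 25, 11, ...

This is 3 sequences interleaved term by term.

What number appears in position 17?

Split by position mod 3: positions 1, 4, 7, … form one track, and each other residue class forms its own.
Subsequence A: 24, 24, 24, 24, 24 — the constant sequence 24.
Subsequence B: 1, 4, 9, 16, 25 — perfect squares starting at 1².
Subsequence C: 1, 3, 4, 7, 11 — Fibonacci-style (each term is the sum of the two before it).
The 17th slot belongs to subsequence B; its 6th term is 36.

36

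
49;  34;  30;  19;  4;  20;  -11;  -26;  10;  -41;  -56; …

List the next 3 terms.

0, -71, -86

The slot pattern repeats as AAB (period 3), so there are 2 interleaved tracks.
Stream A is 49, 34, 19, 4, -11, -26, -41, -56, which is arithmetic, step −15.
Stream B is 30, 20, 10, which is arithmetic, step −10.
Position 12 → stream B, term 4 = 0.
Position 13 falls in stream A as its term 9, giving -71.
Term 14 comes from stream A (its 10th entry): -86.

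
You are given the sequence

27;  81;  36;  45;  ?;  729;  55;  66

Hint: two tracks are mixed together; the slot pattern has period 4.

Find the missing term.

243

Positions follow the repeating pattern AABB; grouping by letter gives 2 tracks.
Track A = 27, 81, ?, 729: successive powers of 3.
Track B = 36, 45, 55, 66: the triangular numbers T_8, T_9, ….
Filling track A at index 3 by its rule yields 243.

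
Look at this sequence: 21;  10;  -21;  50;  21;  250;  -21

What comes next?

1250

Taking every 2nd term gives 2 separate tracks.
Track A: 21, -21, 21, -21. The oscillation 21·(−1)^(n+1).
Track B: 10, 50, 250. Multiplying by 5 each time.
Position 8 falls in track B as its term 4, giving 1250.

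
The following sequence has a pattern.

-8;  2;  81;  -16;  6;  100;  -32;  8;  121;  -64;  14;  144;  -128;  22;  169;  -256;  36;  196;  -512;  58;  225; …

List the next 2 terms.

-1024, 94

Read the sequence 3 terms at a time; column i is its own pattern.
Track A: -8, -16, -32, -64, -128, -256, -512. Multiplying by 2 each time.
Track B: 2, 6, 8, 14, 22, 36, 58. Each term equals the sum of the previous two.
Track C: 81, 100, 121, 144, 169, 196, 225. Consecutive squares n² from n = 9.
Term 22 comes from track A (its 8th entry): -1024.
Position 23 → track B, term 8 = 94.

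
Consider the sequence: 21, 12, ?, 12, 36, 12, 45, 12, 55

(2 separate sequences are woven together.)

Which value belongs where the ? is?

28

Odd-indexed and even-indexed terms follow separate rules.
Track A = 21, ?, 36, 45, 55: the triangular numbers T_6, T_7, ….
Track B = 12, 12, 12, 12: the constant sequence 12.
Filling track A at index 2 by its rule yields 28.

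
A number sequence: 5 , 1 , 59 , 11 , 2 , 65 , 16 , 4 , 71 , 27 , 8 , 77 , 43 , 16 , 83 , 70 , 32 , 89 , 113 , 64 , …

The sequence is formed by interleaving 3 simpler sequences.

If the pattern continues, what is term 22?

183

The terms cycle through 3 interleaved subsequences.
Track A = 5, 11, 16, 27, 43, 70, 113: a Fibonacci-like recurrence a_n = a_{n-1} + a_{n-2}.
Track B = 1, 2, 4, 8, 16, 32, 64: successive powers of 2.
Track C = 59, 65, 71, 77, 83, 89: arithmetic with common difference +6.
Term 22 comes from track A (its 8th entry): 183.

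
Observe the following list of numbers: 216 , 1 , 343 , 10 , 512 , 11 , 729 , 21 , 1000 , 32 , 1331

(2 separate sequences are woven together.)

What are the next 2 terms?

53, 1728

Split by position mod 2 into 2 tracks.
Track A = 216, 343, 512, 729, 1000, 1331: perfect cubes starting at 6³.
Track B = 1, 10, 11, 21, 32: a Fibonacci-like recurrence a_n = a_{n-1} + a_{n-2}.
Position 12 falls in track B as its term 6, giving 53.
Position 13 → track A, term 7 = 1728.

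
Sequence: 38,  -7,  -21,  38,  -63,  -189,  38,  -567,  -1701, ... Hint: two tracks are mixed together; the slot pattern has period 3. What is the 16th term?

Reading positions in blocks of 3 reveals the pattern ABB — 2 tracks woven together.
Track A = 38, 38, 38: constant 38.
Track B = -7, -21, -63, -189, -567, -1701: geometric with ratio 3.
Position 16 falls in track A as its term 6, giving 38.

38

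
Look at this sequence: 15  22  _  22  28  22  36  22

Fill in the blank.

The terms cycle through 2 interleaved subsequences.
Track A: 15, ?, 28, 36 — the triangular numbers T_5, T_6, ….
Track B: 22, 22, 22, 22 — always 22.
Track A's pattern makes the blank 21.

21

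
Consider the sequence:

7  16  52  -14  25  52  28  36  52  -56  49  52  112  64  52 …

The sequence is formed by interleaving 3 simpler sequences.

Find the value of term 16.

Split by position mod 3: positions 1, 4, 7, … form one track, and each other residue class forms its own.
Subsequence A: 7, -14, 28, -56, 112. Multiplying by -2 each time.
Subsequence B: 16, 25, 36, 49, 64. The squares 4², 5², 6², ….
Subsequence C: 52, 52, 52, 52, 52. The constant sequence 52.
The 16th slot belongs to subsequence A; its 6th term is -224.

-224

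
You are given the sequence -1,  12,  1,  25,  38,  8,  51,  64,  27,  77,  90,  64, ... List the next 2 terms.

103, 116

Reading positions in blocks of 3 reveals the pattern AAB — 2 tracks woven together.
Stream A: -1, 12, 25, 38, 51, 64, 77, 90. Arithmetic with common difference +13.
Stream B: 1, 8, 27, 64. Consecutive cubes n³ from n = 1.
Position 13 falls in stream A as its term 9, giving 103.
The 14th slot belongs to stream A; its 10th term is 116.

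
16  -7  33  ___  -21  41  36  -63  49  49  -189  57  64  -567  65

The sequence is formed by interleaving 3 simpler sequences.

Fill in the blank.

25

Taking every 3rd term gives 3 separate tracks.
Track A = 16, ?, 36, 49, 64: the squares 4², 5², 6², ….
Track B = -7, -21, -63, -189, -567: geometric with ratio 3.
Track C = 33, 41, 49, 57, 65: arithmetic, step +8.
Filling track A at index 2 by its rule yields 25.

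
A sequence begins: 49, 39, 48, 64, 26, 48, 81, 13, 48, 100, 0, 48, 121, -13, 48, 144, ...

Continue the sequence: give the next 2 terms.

Split by position mod 3 into 3 tracks.
Subsequence A = 49, 64, 81, 100, 121, 144: the squares 7², 8², 9², ….
Subsequence B = 39, 26, 13, 0, -13: linear: a_n = 52 − 13·n.
Subsequence C = 48, 48, 48, 48, 48: constant 48.
Position 17 falls in subsequence B as its term 6, giving -26.
Position 18 falls in subsequence C as its term 6, giving 48.

-26, 48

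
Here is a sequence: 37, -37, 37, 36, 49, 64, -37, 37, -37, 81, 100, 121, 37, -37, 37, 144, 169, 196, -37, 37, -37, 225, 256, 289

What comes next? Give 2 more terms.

Positions follow the repeating pattern AAABBB; grouping by letter gives 2 tracks.
Subsequence A: 37, -37, 37, -37, 37, -37, 37, -37, 37, -37, 37, -37 — the oscillation 37·(−1)^(n+1).
Subsequence B: 36, 49, 64, 81, 100, 121, 144, 169, 196, 225, 256, 289 — consecutive squares n² from n = 6.
Position 25 falls in subsequence A as its term 13, giving 37.
Position 26 falls in subsequence A as its term 14, giving -37.

37, -37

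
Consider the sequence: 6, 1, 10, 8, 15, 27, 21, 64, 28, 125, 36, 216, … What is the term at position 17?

Taking every 2nd term gives 2 separate tracks.
Stream A is 6, 10, 15, 21, 28, 36, which is triangular numbers n(n+1)/2 for n = 3, 4, ….
Stream B is 1, 8, 27, 64, 125, 216, which is consecutive cubes n³ from n = 1.
Position 17 falls in stream A as its term 9, giving 66.

66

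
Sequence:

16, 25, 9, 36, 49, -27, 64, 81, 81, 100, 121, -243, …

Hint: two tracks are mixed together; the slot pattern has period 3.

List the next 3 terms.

Positions follow the repeating pattern AAB; grouping by letter gives 2 tracks.
Subsequence A is 16, 25, 36, 49, 64, 81, 100, 121, which is the squares 4², 5², 6², ….
Subsequence B is 9, -27, 81, -243, which is multiplying by -3 each time.
The 13th slot belongs to subsequence A; its 9th term is 144.
Position 14 falls in subsequence A as its term 10, giving 169.
Term 15 comes from subsequence B (its 5th entry): 729.

144, 169, 729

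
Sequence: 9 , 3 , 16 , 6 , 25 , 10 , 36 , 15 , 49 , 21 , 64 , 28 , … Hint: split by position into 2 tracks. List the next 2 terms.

81, 36

The terms cycle through 2 interleaved subsequences.
Track A: 9, 16, 25, 36, 49, 64. The squares 3², 4², 5², ….
Track B: 3, 6, 10, 15, 21, 28. Triangular numbers n(n+1)/2 for n = 2, 3, ….
Position 13 → track A, term 7 = 81.
Term 14 comes from track B (its 7th entry): 36.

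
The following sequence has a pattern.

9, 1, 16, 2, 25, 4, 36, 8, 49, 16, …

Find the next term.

Split by position mod 2 into 2 tracks.
Subsequence A: 9, 16, 25, 36, 49 — the squares 3², 4², 5², ….
Subsequence B: 1, 2, 4, 8, 16 — powers 2^0, 2^1, 2^2, ….
Position 11 falls in subsequence A as its term 6, giving 64.

64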